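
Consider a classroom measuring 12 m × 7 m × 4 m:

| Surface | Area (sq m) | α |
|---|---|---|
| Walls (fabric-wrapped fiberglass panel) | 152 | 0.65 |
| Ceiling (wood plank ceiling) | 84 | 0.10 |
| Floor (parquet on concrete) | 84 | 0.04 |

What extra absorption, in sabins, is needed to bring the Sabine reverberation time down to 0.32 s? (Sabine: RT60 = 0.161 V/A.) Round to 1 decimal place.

58.5 sabins

A₁ = Σ Sᵢαᵢ = 152·0.65 + 84·0.10 + 84·0.04 = 110.560 sabins.
V = 336 m³. Required absorption A₂ = 0.161 × 336 / 0.32 = 169.050 sabins.
ΔA = A₂ − A₁ = 169.050 − 110.560 = 58.5 sabins.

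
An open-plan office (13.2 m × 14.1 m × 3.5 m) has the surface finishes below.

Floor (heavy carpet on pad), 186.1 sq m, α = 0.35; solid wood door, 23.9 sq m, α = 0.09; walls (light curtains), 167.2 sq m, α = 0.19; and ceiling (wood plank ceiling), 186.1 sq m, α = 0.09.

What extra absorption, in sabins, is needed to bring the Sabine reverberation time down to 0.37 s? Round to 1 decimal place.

167.7 sabins

Equivalent absorption area: A₁ = 186.1*0.35 + 23.9*0.09 + 167.2*0.19 + 186.1*0.09 = 115.803 sq m.
V = 651.42 m³. Required absorption A₂ = 0.161 × 651.42 / 0.37 = 283.456 sabins.
Additional absorption ΔA = 283.456 − 115.803 = 167.7 sabins.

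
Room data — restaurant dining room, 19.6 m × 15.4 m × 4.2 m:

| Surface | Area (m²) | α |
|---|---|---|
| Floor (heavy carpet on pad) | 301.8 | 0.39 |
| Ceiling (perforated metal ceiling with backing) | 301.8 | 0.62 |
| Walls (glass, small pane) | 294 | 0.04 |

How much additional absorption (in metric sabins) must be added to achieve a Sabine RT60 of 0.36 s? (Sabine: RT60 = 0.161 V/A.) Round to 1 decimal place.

250.4 sabins

A₁ = Σ Sᵢαᵢ = 301.8·0.39 + 301.8·0.62 + 294·0.04 = 316.578 sabins.
For T = 0.36 s, need A₂ = 0.161·V/T = 0.161·1267.728/0.36 = 566.956 sabins.
Additional absorption ΔA = 566.956 − 316.578 = 250.4 sabins.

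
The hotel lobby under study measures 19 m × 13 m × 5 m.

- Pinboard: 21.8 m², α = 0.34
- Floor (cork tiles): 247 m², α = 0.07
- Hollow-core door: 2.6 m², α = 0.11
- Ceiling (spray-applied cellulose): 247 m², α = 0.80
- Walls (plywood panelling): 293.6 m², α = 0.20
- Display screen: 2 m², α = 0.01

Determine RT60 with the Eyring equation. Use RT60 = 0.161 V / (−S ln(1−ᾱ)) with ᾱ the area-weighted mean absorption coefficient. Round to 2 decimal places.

Total surface area S = 21.8 + 247 + 2.6 + 247 + 293.6 + 2 = 814.0 m².
Absorption A = 21.8·0.34 + 247·0.07 + 2.6·0.11 + 247·0.80 + 293.6·0.20 + 2·0.01 = 281.328 sabins.
Mean coefficient ᾱ = A/S = 0.3456.
Eyring denominator: −S ln(1−ᾱ) = 345.166.
V = 19 × 13 × 5 = 1235 m³.
RT60 = 0.161 × 1235 / 345.166 = 0.58 s.

0.58 seconds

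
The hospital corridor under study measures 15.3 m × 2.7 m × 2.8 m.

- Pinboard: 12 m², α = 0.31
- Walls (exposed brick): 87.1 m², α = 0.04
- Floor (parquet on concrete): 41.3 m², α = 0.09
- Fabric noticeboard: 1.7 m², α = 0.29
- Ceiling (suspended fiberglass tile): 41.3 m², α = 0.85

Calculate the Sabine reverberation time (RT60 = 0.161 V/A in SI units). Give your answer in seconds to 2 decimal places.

A = Σ Sᵢαᵢ = 12×0.31 + 87.1×0.04 + 41.3×0.09 + 1.7×0.29 + 41.3×0.85 = 46.519 sabins.
Room volume: 115.668 m³.
Sabine: RT60 = 0.161 × 115.668 / 46.519 = 0.40 s.

0.40 s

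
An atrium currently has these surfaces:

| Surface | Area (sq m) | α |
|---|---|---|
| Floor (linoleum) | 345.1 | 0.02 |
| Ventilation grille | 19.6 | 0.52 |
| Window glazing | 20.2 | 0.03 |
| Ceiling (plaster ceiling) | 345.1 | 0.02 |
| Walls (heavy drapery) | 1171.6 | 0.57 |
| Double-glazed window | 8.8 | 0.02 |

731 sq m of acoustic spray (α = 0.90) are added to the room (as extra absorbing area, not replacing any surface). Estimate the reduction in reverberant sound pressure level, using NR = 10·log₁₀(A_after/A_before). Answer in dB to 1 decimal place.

A_before = Σ Sᵢαᵢ = 345.1·0.02 + 19.6·0.52 + 20.2·0.03 + 345.1·0.02 + 1171.6·0.57 + 8.8·0.02 = 692.590 sabins.
Added absorption = 731 × 0.90 = 657.900 sabins.
New total A_after = 1350.490 sabins.
Reduction = 10 log₁₀(A_after/A_before) = 10 log₁₀(1.9499) = 2.9 dB.

2.9 dB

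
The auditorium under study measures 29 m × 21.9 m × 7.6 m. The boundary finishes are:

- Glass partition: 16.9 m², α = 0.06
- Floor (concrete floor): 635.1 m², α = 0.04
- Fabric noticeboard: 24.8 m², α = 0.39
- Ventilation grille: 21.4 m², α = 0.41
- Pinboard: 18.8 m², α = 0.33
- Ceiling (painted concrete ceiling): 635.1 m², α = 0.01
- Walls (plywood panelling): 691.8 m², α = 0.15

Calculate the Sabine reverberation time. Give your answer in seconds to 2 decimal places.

4.82 seconds

Summing Sᵢαᵢ: 1.014 + 25.404 + 9.672 + 8.774 + 6.204 + 6.351 + 103.770 → A = 161.189 sabins.
Room volume: 4826.76 m³.
Sabine: RT60 = 0.161 × 4826.76 / 161.189 = 4.82 s.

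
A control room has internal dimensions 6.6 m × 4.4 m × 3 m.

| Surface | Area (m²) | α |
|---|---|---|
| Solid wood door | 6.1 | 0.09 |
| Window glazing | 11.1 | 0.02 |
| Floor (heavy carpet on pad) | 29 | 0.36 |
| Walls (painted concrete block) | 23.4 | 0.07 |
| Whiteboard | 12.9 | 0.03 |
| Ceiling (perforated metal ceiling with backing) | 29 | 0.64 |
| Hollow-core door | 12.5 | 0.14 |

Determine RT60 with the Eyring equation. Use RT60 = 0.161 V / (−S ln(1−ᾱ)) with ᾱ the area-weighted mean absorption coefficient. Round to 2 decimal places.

S = Σ Sᵢ = 124.0 m².
Absorption A = 6.1×0.09 + 11.1×0.02 + 29×0.36 + 23.4×0.07 + 12.9×0.03 + 29×0.64 + 12.5×0.14 = 33.546 sabins.
ᾱ = 33.546 / 124.0 = 0.2705.
−S·ln(1−ᾱ) = −124.0 × ln(1 − 0.2705) = 39.109.
V = 6.6 × 4.4 × 3 = 87.12 m³.
RT60 = 0.161 × 87.12 / 39.109 = 0.36 s.

0.36 seconds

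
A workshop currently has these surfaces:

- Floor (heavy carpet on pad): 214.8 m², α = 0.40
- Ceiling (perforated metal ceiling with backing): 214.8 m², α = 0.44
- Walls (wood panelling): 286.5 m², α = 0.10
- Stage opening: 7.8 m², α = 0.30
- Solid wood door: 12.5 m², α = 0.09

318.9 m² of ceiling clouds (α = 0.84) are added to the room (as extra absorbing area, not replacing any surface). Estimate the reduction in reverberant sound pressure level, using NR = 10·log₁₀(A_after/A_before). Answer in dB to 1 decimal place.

3.5 dB

A_before = Σ Sᵢαᵢ = 214.8·0.40 + 214.8·0.44 + 286.5·0.10 + 7.8·0.30 + 12.5·0.09 = 212.547 sabins.
Treatment contributes 318.9·0.84 = 267.876 sabins.
New total A_after = 480.423 sabins.
NR = 10·log₁₀(480.423/212.547) = 3.5 dB.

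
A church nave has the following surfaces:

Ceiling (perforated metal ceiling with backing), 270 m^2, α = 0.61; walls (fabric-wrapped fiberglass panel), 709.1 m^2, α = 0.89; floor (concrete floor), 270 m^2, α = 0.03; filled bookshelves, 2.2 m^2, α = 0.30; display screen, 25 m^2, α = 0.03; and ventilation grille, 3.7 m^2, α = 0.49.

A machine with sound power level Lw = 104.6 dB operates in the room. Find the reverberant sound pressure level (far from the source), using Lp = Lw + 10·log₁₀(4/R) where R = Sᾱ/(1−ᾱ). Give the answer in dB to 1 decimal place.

Σ(Sᵢαᵢ) = 270·0.61 + 709.1·0.89 + 270·0.03 + 2.2·0.30 + 25·0.03 + 3.7·0.49 = 807.122; total area S = 1280.0 m^2.
ᾱ = 807.122/1280.0 = 0.6306; R = Sᾱ/(1−ᾱ) = 807.122/(1−0.6306) = 2184.954 m^2.
Lp = Lw + 10 log₁₀(4/R) = 104.6 -27.37 = 77.2 dB.

77.2 dB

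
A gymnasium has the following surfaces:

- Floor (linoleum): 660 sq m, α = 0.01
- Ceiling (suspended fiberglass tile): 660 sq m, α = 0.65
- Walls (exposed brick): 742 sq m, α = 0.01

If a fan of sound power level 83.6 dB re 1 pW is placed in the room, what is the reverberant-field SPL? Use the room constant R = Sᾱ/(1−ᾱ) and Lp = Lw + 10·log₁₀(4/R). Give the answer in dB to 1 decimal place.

A = 443.020 sabins; S = 2062.0 sq m.
ᾱ = 0.2148, so room constant R = A/(1−ᾱ) = 564.213 sq m.
Lp = Lw + 10 log₁₀(4/R) = 83.6 -21.49 = 62.1 dB.

62.1 dB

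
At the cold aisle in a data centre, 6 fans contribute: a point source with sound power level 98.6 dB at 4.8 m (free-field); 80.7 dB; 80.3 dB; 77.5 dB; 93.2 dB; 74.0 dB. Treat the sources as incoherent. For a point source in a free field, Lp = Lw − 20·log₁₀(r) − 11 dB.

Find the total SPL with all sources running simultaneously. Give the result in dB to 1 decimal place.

Source at 4.8 m: Lp = 98.6 − 20·log₁₀(4.8) − 11 = 74.0 dB.
Σ 10^(Lᵢ/10) = 2.42e+09.
Combined level = 10 log₁₀(2.42e+09) = 93.8 dB.

93.8 dB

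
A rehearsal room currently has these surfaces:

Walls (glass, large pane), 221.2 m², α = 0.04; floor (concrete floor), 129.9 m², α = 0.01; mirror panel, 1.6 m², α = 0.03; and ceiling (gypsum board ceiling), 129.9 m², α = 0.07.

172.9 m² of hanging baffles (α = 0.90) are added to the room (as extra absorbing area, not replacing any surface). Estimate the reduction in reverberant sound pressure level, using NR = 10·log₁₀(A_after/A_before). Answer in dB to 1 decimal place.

A_before = Σ Sᵢαᵢ = 221.2*0.04 + 129.9*0.01 + 1.6*0.03 + 129.9*0.07 = 19.288 sabins.
Treatment contributes 172.9·0.90 = 155.610 sabins.
A_after = 19.288 + 155.610 = 174.898 sabins.
Reduction = 10 log₁₀(A_after/A_before) = 10 log₁₀(9.0677) = 9.6 dB.

9.6 dB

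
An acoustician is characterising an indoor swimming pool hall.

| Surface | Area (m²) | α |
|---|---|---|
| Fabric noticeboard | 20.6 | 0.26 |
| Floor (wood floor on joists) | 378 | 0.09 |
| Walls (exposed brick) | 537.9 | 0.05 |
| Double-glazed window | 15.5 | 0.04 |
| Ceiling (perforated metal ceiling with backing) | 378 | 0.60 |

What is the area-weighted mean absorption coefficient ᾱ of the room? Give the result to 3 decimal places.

0.221

Total surface area S = 1330.0 m².
Σ(Sᵢαᵢ) = 20.6×0.26 + 378×0.09 + 537.9×0.05 + 15.5×0.04 + 378×0.60 = 293.691.
ᾱ = 293.691 / 1330.0 = 0.221.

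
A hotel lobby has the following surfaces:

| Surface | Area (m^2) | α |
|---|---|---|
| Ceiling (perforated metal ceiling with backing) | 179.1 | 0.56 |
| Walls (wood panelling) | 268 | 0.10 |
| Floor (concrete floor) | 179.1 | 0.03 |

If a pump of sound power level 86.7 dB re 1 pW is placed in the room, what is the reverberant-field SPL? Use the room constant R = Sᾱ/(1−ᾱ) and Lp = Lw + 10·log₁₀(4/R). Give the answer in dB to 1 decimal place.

A = 132.469 sabins; S = 626.2 m^2.
ᾱ = 132.469/626.2 = 0.2115; R = Sᾱ/(1−ᾱ) = 132.469/(1−0.2115) = 168.001 m^2.
Lp = 86.7 + 10·log₁₀(4/168.001) = 86.7 + (-16.23) = 70.5 dB.

70.5 dB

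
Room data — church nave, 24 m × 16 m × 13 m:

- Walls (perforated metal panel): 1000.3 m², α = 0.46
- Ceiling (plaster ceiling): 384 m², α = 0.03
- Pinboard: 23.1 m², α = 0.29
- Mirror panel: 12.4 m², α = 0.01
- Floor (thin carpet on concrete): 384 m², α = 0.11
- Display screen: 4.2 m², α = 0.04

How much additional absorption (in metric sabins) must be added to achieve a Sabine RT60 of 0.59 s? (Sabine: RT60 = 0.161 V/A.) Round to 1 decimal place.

841.3 sabins

Summing Sᵢαᵢ: 460.138 + 11.520 + 6.699 + 0.124 + 42.240 + 0.168 → A₁ = 520.889 sabins.
For T = 0.59 s, need A₂ = 0.161·V/T = 0.161·4992/0.59 = 1362.224 sabins.
Additional absorption ΔA = 1362.224 − 520.889 = 841.3 sabins.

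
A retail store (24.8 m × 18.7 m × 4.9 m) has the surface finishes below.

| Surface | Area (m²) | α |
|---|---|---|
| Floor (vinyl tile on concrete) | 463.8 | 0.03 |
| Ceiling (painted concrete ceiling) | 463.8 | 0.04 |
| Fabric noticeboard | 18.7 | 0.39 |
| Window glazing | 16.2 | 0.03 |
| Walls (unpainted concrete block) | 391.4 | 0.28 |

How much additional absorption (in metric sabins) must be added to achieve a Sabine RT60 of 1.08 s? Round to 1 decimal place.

Summing Sᵢαᵢ: 13.914 + 18.552 + 7.293 + 0.486 + 109.592 → A₁ = 149.837 sabins.
For T = 1.08 s, need A₂ = 0.161·V/T = 0.161·2272.424/1.08 = 338.760 sabins.
Additional absorption ΔA = 338.760 − 149.837 = 188.9 sabins.

188.9 sabins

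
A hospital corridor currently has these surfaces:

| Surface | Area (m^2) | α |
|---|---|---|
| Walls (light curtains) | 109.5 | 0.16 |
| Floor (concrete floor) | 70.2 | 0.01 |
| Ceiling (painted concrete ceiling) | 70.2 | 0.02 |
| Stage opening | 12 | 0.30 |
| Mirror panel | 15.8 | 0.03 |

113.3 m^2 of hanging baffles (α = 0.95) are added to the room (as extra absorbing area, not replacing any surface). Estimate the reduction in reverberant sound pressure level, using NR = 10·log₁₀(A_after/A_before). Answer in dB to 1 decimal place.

7.4 dB

A_before = Σ Sᵢαᵢ = 109.5*0.16 + 70.2*0.01 + 70.2*0.02 + 12*0.30 + 15.8*0.03 = 23.700 sabins.
Added absorption = 113.3 × 0.95 = 107.635 sabins.
A_after = 23.700 + 107.635 = 131.335 sabins.
NR = 10·log₁₀(131.335/23.700) = 7.4 dB.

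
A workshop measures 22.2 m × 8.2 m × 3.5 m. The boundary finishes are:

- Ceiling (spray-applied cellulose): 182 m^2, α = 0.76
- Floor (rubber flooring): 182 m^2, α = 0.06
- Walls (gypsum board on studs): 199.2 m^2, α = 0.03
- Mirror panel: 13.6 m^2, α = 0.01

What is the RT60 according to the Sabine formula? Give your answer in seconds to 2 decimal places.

Summing Sᵢαᵢ: 138.320 + 10.920 + 5.976 + 0.136 → A = 155.352 sabins.
Volume V = 22.2 × 8.2 × 3.5 = 637.14 m³.
T = 0.161 V/A = 0.161·637.14/155.352 = 0.66 s.

0.66 s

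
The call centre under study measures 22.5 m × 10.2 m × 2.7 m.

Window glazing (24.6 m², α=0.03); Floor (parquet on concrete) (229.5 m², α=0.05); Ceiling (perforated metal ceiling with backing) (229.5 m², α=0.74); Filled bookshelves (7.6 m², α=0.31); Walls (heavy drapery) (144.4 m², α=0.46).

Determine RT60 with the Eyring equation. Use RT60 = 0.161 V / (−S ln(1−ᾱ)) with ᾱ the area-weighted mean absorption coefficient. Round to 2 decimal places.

0.31 s

S = Σ Sᵢ = 635.6 m².
Σ(Sᵢαᵢ) = 24.6×0.03 + 229.5×0.05 + 229.5×0.74 + 7.6×0.31 + 144.4×0.46 = 250.823.
Mean coefficient ᾱ = A/S = 0.3946.
−S·ln(1−ᾱ) = −635.6 × ln(1 − 0.3946) = 318.986.
V = 22.5 × 10.2 × 2.7 = 619.65 m³.
T = 0.161·V/[−S·ln(1−ᾱ)] = 0.161·619.65/318.986 = 0.31 s.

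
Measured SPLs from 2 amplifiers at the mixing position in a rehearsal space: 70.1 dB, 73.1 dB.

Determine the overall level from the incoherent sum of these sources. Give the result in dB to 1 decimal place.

74.9 dB

Σ 10^(Lᵢ/10) = 3.065e+07.
L_total = 10·log₁₀(3.065e+07) = 74.9 dB.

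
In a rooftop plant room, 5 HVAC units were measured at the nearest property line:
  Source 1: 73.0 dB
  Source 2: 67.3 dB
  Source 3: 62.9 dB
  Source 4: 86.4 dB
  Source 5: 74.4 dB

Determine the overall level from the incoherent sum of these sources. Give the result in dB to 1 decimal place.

Sum in the linear (power) domain: Σ 10^(Lᵢ/10) = 10^(73.0/10) + 10^(67.3/10) + 10^(62.9/10) + 10^(86.4/10) + 10^(74.4/10) = 4.913e+08.
L_total = 10·log₁₀(4.913e+08) = 86.9 dB.

86.9 dB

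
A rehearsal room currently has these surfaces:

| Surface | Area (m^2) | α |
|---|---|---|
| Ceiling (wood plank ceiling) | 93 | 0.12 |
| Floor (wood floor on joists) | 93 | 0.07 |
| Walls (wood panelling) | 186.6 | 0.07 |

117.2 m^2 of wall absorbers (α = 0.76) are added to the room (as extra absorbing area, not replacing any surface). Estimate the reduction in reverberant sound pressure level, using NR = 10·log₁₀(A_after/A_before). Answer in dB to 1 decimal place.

Summing Sᵢαᵢ: 11.160 + 6.510 + 13.062 → A_before = 30.732 sabins.
Treatment contributes 117.2·0.76 = 89.072 sabins.
A_after = 30.732 + 89.072 = 119.804 sabins.
NR = 10·log₁₀(119.804/30.732) = 5.9 dB.

5.9 dB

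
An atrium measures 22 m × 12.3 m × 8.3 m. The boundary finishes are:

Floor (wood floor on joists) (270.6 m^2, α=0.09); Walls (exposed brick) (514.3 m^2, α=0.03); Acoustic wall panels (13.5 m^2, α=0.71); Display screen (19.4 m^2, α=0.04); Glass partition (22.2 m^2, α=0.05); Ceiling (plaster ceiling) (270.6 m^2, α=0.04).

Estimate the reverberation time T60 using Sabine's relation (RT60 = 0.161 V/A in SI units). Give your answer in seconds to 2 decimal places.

Summing Sᵢαᵢ: 24.354 + 15.429 + 9.585 + 0.776 + 1.110 + 10.824 → A = 62.078 sabins.
V = 22·12.3·8.3 = 2245.98 m³.
Sabine: RT60 = 0.161 × 2245.98 / 62.078 = 5.82 s.

5.82 seconds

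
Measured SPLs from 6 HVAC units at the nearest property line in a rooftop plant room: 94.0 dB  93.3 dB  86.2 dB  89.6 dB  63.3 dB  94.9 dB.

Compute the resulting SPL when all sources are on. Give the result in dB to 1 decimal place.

Σ 10^(Lᵢ/10) = 9.071e+09.
Back to dB: 10·log₁₀ Σ = 99.6 dB.

99.6 dB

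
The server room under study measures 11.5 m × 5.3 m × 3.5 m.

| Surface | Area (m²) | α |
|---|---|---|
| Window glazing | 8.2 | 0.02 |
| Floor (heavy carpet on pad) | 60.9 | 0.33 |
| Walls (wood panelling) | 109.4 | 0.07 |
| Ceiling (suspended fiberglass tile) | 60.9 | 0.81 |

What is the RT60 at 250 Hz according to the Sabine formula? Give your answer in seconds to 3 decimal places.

Total absorption A = 8.2×0.02 + 60.9×0.33 + 109.4×0.07 + 60.9×0.81
  = 0.164 + 20.097 + 7.658 + 49.329 = 77.248 m² sabins.
V = 11.5·5.3·3.5 = 213.325 m³.
T = 0.161 V/A = 0.161·213.325/77.248 = 0.445 s.

0.445 sec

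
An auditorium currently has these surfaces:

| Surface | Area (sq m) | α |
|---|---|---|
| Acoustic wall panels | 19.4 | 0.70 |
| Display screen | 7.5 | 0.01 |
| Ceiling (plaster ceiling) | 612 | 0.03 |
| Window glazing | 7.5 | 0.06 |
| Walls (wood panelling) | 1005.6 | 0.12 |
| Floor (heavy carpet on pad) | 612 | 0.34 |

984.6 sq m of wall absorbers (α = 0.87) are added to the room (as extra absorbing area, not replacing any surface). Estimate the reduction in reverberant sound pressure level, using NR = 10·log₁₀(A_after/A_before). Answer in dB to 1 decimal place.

Total absorption A_before = 19.4×0.70 + 7.5×0.01 + 612×0.03 + 7.5×0.06 + 1005.6×0.12 + 612×0.34
  = 13.580 + 0.075 + 18.360 + 0.450 + 120.672 + 208.080 = 361.217 sq m sabins.
Treatment contributes 984.6·0.87 = 856.602 sabins.
New total A_after = 1217.819 sabins.
Reduction = 10 log₁₀(A_after/A_before) = 10 log₁₀(3.3714) = 5.3 dB.

5.3 dB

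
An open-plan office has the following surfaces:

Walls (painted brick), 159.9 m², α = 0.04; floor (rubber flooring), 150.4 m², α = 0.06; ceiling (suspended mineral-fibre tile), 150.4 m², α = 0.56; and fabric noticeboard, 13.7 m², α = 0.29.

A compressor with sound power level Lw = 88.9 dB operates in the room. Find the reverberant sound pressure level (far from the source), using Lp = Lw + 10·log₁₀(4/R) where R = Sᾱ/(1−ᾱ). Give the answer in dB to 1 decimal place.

Σ(Sᵢαᵢ) = 159.9×0.04 + 150.4×0.06 + 150.4×0.56 + 13.7×0.29 = 103.617; total area S = 474.4 m².
ᾱ = 0.2184, so room constant R = A/(1−ᾱ) = 132.570 m².
Lp = Lw + 10 log₁₀(4/R) = 88.9 -15.20 = 73.7 dB.

73.7 dB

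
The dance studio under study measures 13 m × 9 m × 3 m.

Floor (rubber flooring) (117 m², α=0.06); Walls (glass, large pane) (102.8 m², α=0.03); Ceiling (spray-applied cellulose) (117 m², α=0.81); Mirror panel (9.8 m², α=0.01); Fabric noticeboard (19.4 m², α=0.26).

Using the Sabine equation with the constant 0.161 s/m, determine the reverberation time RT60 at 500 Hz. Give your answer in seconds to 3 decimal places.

0.514 sec

A = Σ Sᵢαᵢ = 117·0.06 + 102.8·0.03 + 117·0.81 + 9.8·0.01 + 19.4·0.26 = 110.016 sabins.
Room volume: 351 m³.
RT60 = 0.161 · V / A = 0.161 × 351 / 110.016 = 0.514 s.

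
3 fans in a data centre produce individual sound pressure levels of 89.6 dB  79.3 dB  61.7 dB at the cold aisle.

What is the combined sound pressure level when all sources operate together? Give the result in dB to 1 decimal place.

Converting to relative power and adding: 10^(89.6/10) + 10^(79.3/10) + 10^(61.7/10) = 9.986e+08.
Combined level = 10 log₁₀(9.986e+08) = 90.0 dB.

90.0 dB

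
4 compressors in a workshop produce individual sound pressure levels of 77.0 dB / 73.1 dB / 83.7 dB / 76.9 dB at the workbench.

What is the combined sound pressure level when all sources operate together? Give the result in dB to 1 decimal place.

Sum in the linear (power) domain: Σ 10^(Lᵢ/10) = 10^(77.0/10) + 10^(73.1/10) + 10^(83.7/10) + 10^(76.9/10) = 3.539e+08.
Back to dB: 10·log₁₀ Σ = 85.5 dB.

85.5 dB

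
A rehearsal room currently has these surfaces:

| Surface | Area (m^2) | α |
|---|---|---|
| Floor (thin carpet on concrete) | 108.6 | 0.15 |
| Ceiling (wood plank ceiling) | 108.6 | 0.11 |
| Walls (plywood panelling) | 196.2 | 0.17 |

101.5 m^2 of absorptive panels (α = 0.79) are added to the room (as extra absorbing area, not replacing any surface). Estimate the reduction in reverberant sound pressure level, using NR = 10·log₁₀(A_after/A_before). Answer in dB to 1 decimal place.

3.6 dB

Summing Sᵢαᵢ: 16.290 + 11.946 + 33.354 → A_before = 61.590 sabins.
Treatment contributes 101.5·0.79 = 80.185 sabins.
A_after = 61.590 + 80.185 = 141.775 sabins.
NR = 10·log₁₀(141.775/61.590) = 3.6 dB.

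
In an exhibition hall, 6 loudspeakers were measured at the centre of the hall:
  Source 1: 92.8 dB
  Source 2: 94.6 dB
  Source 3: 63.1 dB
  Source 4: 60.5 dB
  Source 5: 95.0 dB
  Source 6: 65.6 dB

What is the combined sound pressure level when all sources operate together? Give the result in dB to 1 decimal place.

99.0 dB

Converting to relative power and adding: 10^(92.8/10) + 10^(94.6/10) + 10^(63.1/10) + 10^(60.5/10) + 10^(95.0/10) + 10^(65.6/10) = 7.959e+09.
L_total = 10·log₁₀(7.959e+09) = 99.0 dB.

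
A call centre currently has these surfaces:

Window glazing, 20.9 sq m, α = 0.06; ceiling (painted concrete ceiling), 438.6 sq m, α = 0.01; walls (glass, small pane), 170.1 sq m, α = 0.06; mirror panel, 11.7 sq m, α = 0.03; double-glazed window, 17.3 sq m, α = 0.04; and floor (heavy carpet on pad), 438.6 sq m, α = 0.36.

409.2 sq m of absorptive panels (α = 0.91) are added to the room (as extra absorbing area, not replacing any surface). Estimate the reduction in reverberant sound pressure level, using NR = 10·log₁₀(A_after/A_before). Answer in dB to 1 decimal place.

Total absorption A_before = 20.9·0.06 + 438.6·0.01 + 170.1·0.06 + 11.7·0.03 + 17.3·0.04 + 438.6·0.36
  = 1.254 + 4.386 + 10.206 + 0.351 + 0.692 + 157.896 = 174.785 sq m sabins.
Treatment contributes 409.2·0.91 = 372.372 sabins.
New total A_after = 547.157 sabins.
NR = 10·log₁₀(547.157/174.785) = 5.0 dB.

5.0 dB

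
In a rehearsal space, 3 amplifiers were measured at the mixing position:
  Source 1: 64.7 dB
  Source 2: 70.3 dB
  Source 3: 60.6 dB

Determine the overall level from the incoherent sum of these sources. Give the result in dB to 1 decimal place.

71.7 dB

Σ 10^(Lᵢ/10) = 1.481e+07.
L_total = 10·log₁₀(1.481e+07) = 71.7 dB.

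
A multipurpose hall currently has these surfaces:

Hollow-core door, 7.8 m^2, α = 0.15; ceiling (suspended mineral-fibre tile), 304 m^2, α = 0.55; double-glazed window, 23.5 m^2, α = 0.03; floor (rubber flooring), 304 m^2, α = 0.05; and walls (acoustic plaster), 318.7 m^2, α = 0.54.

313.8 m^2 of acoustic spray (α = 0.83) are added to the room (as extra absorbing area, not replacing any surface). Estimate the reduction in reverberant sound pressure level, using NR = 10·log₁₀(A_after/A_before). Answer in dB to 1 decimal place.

Total absorption A_before = 7.8*0.15 + 304*0.55 + 23.5*0.03 + 304*0.05 + 318.7*0.54
  = 1.170 + 167.200 + 0.705 + 15.200 + 172.098 = 356.373 m^2 sabins.
Treatment contributes 313.8·0.83 = 260.454 sabins.
New total A_after = 616.827 sabins.
NR = 10·log₁₀(616.827/356.373) = 2.4 dB.

2.4 dB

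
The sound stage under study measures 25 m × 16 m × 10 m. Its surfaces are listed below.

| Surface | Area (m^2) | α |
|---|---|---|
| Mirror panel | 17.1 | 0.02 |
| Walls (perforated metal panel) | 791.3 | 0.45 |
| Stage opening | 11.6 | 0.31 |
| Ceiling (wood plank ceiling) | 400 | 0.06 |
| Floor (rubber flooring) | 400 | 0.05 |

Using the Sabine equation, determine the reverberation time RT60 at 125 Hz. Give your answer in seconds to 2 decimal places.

A = Σ Sᵢαᵢ = 17.1·0.02 + 791.3·0.45 + 11.6·0.31 + 400·0.06 + 400·0.05 = 404.023 sabins.
Room volume: 4000 m³.
Sabine: RT60 = 0.161 × 4000 / 404.023 = 1.59 s.

1.59 sec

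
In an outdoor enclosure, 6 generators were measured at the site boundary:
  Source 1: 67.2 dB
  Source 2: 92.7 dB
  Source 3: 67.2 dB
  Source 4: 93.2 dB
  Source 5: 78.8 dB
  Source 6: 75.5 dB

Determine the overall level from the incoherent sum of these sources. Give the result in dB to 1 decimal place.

96.1 dB

Σ 10^(Lᵢ/10) = 4.073e+09.
L_total = 10·log₁₀(4.073e+09) = 96.1 dB.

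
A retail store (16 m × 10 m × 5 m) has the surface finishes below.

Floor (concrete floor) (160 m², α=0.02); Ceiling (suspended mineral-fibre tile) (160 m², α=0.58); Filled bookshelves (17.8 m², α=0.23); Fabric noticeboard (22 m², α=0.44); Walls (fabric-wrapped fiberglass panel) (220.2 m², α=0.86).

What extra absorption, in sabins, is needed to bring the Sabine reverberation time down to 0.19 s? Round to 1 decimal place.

Summing Sᵢαᵢ: 3.200 + 92.800 + 4.094 + 9.680 + 189.372 → A₁ = 299.146 sabins.
V = 800 m³. Required absorption A₂ = 0.161 × 800 / 0.19 = 677.895 sabins.
Shortfall: 677.895 − 299.146 = 378.7 sabins.

378.7 sabins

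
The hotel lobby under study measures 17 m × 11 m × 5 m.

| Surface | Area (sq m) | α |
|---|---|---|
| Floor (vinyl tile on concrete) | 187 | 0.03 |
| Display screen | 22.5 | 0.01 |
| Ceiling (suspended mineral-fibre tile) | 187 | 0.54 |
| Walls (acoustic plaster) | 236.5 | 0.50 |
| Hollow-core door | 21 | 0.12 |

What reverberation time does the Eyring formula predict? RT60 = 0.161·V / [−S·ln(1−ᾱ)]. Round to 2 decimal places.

S = Σ Sᵢ = 654.0 sq m.
Σ(Sᵢαᵢ) = 187×0.03 + 22.5×0.01 + 187×0.54 + 236.5×0.50 + 21×0.12 = 227.585.
ᾱ = 227.585 / 654.0 = 0.3480.
−S·ln(1−ᾱ) = −654.0 × ln(1 − 0.3480) = 279.723.
V = 17 × 11 × 5 = 935 m³.
RT60 = 0.161 × 935 / 279.723 = 0.54 s.

0.54 s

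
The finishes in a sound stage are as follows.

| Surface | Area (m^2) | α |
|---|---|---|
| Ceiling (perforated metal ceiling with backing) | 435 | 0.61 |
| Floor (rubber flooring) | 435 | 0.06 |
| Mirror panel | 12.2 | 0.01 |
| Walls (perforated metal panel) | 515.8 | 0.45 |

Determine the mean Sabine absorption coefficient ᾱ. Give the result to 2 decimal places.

0.37

Total surface area S = 1398.0 m^2.
Σ(Sᵢαᵢ) = 435×0.61 + 435×0.06 + 12.2×0.01 + 515.8×0.45 = 523.682.
ᾱ = 523.682 / 1398.0 = 0.37.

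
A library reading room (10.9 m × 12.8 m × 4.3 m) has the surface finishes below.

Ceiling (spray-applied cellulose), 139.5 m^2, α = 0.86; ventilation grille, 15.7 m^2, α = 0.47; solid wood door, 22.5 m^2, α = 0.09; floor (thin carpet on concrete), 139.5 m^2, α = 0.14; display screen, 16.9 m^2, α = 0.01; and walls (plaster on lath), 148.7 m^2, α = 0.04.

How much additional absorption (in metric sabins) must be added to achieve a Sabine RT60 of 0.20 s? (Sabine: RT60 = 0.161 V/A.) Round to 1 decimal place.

327.9 sabins

Summing Sᵢαᵢ: 119.970 + 7.379 + 2.025 + 19.530 + 0.169 + 5.948 → A₁ = 155.021 sabins.
Target A₂ = 0.161·599.936/0.20 = 482.948 sabins (V = 599.936 m³).
Additional absorption ΔA = 482.948 − 155.021 = 327.9 sabins.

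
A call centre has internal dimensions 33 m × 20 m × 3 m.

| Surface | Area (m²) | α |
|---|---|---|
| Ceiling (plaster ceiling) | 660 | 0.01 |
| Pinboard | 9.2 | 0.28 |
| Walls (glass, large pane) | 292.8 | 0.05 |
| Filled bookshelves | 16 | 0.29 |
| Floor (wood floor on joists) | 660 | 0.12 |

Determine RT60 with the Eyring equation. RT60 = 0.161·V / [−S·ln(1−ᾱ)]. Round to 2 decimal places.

Total surface area S = 660 + 9.2 + 292.8 + 16 + 660 = 1638.0 m².
Σ(Sᵢαᵢ) = 660×0.01 + 9.2×0.28 + 292.8×0.05 + 16×0.29 + 660×0.12 = 107.656.
Mean coefficient ᾱ = A/S = 0.0657.
−S·ln(1−ᾱ) = −1638.0 × ln(1 − 0.0657) = 111.315.
V = 33 × 20 × 3 = 1980 m³.
RT60 = 0.161 × 1980 / 111.315 = 2.86 s.

2.86 s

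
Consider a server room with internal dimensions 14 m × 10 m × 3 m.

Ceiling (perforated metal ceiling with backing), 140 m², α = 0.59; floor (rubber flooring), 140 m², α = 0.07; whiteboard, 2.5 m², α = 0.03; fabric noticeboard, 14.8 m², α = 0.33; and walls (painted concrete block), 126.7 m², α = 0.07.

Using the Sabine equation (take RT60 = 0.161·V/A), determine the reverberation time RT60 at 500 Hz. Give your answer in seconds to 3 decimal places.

Equivalent absorption area: A = 140*0.59 + 140*0.07 + 2.5*0.03 + 14.8*0.33 + 126.7*0.07 = 106.228 m².
Room volume: 420 m³.
RT60 = 0.161 · V / A = 0.161 × 420 / 106.228 = 0.637 s.

0.637 sec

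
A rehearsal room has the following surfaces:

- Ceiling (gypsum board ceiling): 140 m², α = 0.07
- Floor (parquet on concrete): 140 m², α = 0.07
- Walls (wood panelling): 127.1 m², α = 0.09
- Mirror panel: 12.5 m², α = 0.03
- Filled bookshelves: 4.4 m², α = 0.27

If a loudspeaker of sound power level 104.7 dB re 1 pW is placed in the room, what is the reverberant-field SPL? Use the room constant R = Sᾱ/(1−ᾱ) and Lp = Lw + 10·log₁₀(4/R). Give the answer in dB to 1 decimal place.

Σ(Sᵢαᵢ) = 140·0.07 + 140·0.07 + 127.1·0.09 + 12.5·0.03 + 4.4·0.27 = 32.602; total area S = 424.0 m².
ᾱ = 0.0769, so room constant R = A/(1−ᾱ) = 35.318 m².
Lp = 104.7 + 10·log₁₀(4/35.318) = 104.7 + (-9.46) = 95.2 dB.

95.2 dB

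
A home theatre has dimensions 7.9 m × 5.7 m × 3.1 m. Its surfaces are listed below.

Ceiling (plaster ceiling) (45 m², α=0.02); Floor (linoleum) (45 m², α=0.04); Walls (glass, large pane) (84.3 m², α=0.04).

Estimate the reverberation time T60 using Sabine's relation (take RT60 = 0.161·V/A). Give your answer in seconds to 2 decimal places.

3.70 sec

Equivalent absorption area: A = 45·0.02 + 45·0.04 + 84.3·0.04 = 6.072 m².
Volume V = 7.9 × 5.7 × 3.1 = 139.593 m³.
Sabine: RT60 = 0.161 × 139.593 / 6.072 = 3.70 s.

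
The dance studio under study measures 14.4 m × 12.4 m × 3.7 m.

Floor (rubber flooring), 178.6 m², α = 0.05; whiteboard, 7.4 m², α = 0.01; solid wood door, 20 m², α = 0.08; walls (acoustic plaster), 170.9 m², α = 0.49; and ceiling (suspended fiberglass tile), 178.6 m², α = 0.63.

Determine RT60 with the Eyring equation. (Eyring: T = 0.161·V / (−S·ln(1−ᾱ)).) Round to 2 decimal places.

Total surface area S = 178.6 + 7.4 + 20 + 170.9 + 178.6 = 555.5 m².
Absorption A = 178.6·0.05 + 7.4·0.01 + 20·0.08 + 170.9·0.49 + 178.6·0.63 = 206.863 sabins.
ᾱ = 206.863 / 555.5 = 0.3724.
−S·ln(1−ᾱ) = −555.5 × ln(1 − 0.3724) = 258.781.
V = 14.4 × 12.4 × 3.7 = 660.672 m³.
RT60 = 0.161 × 660.672 / 258.781 = 0.41 s.

0.41 sec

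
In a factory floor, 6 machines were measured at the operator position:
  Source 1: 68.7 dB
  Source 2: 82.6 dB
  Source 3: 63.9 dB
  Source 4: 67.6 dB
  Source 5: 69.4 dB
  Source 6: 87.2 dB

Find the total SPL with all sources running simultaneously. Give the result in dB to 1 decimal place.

88.6 dB

Converting to relative power and adding: 10^(68.7/10) + 10^(82.6/10) + 10^(63.9/10) + 10^(67.6/10) + 10^(69.4/10) + 10^(87.2/10) = 7.311e+08.
Combined level = 10 log₁₀(7.311e+08) = 88.6 dB.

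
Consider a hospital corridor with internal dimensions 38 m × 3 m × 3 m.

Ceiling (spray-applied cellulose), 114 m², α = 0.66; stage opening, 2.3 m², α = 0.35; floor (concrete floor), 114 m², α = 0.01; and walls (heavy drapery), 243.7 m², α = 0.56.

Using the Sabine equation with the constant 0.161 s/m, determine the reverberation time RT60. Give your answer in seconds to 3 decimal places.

0.258 s

A = Σ Sᵢαᵢ = 114*0.66 + 2.3*0.35 + 114*0.01 + 243.7*0.56 = 213.657 sabins.
Room volume: 342 m³.
T = 0.161 V/A = 0.161·342/213.657 = 0.258 s.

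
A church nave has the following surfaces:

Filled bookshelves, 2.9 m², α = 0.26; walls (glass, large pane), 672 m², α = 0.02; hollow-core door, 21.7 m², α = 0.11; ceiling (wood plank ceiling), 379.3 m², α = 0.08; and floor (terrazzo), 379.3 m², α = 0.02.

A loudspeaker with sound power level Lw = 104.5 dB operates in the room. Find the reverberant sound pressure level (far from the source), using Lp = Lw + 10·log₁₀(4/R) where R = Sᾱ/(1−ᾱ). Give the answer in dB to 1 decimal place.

93.0 dB

A = 54.511 sabins; S = 1455.2 m².
ᾱ = 0.0375, so room constant R = A/(1−ᾱ) = 56.635 m².
Lp = 104.5 + 10·log₁₀(4/56.635) = 104.5 + (-11.51) = 93.0 dB.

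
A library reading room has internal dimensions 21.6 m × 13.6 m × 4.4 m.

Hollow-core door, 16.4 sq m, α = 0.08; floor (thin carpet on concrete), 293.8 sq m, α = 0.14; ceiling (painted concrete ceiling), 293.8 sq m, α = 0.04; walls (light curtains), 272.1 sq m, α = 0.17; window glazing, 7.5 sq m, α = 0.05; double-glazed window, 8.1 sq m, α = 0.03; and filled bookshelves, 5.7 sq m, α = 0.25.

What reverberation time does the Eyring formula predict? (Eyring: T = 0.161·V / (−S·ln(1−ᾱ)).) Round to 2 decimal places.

1.91 s

S = Σ Sᵢ = 897.4 sq m.
Σ(Sᵢαᵢ) = 16.4·0.08 + 293.8·0.14 + 293.8·0.04 + 272.1·0.17 + 7.5·0.05 + 8.1·0.03 + 5.7·0.25 = 102.496.
Mean coefficient ᾱ = A/S = 0.1142.
−S·ln(1−ᾱ) = −897.4 × ln(1 − 0.1142) = 108.822.
V = 21.6 × 13.6 × 4.4 = 1292.544 m³.
RT60 = 0.161 × 1292.544 / 108.822 = 1.91 s.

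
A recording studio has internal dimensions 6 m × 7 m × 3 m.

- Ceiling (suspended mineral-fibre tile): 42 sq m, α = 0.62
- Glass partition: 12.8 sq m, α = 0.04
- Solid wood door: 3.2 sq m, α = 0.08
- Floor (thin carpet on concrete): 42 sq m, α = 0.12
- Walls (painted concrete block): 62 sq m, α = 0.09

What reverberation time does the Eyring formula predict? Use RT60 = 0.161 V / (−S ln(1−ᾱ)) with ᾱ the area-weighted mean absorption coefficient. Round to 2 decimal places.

0.48 s

S = Σ Sᵢ = 162.0 sq m.
Σ(Sᵢαᵢ) = 42·0.62 + 12.8·0.04 + 3.2·0.08 + 42·0.12 + 62·0.09 = 37.428.
Mean coefficient ᾱ = A/S = 0.2310.
−S·ln(1−ᾱ) = −162.0 × ln(1 − 0.2310) = 42.552.
V = 6 × 7 × 3 = 126 m³.
T = 0.161·V/[−S·ln(1−ᾱ)] = 0.161·126/42.552 = 0.48 s.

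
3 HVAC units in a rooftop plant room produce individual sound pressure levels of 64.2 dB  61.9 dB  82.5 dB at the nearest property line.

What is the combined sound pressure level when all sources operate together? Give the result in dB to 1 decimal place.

Σ 10^(Lᵢ/10) = 1.82e+08.
Back to dB: 10·log₁₀ Σ = 82.6 dB.

82.6 dB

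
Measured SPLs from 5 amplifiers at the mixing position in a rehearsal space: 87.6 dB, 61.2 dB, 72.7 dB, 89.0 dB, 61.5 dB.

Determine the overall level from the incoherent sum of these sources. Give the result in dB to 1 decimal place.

Σ 10^(Lᵢ/10) = 1.391e+09.
Combined level = 10 log₁₀(1.391e+09) = 91.4 dB.

91.4 dB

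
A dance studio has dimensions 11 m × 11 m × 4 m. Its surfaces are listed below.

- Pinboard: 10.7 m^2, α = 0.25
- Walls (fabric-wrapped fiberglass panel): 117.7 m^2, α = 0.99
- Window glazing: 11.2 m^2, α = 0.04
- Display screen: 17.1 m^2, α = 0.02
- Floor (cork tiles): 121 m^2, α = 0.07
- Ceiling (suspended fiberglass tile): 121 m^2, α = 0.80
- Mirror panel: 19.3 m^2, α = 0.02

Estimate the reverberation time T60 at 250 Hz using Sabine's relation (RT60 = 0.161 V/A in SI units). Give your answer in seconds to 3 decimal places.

0.345 s

A = Σ Sᵢαᵢ = 10.7·0.25 + 117.7·0.99 + 11.2·0.04 + 17.1·0.02 + 121·0.07 + 121·0.80 + 19.3·0.02 = 225.644 sabins.
Room volume: 484 m³.
Sabine: RT60 = 0.161 × 484 / 225.644 = 0.345 s.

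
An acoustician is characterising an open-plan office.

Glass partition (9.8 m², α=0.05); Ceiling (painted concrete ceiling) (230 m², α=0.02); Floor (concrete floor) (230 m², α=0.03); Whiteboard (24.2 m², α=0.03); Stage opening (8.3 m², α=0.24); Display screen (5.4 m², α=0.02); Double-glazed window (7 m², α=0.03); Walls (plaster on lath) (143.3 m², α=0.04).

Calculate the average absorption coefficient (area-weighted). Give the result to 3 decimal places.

0.032

S = Σ Sᵢ = 9.8 + 230 + 230 + 24.2 + 8.3 + 5.4 + 7 + 143.3 = 658.0 m².
Σ(Sᵢαᵢ) = 9.8×0.05 + 230×0.02 + 230×0.03 + 24.2×0.03 + 8.3×0.24 + 5.4×0.02 + 7×0.03 + 143.3×0.04 = 20.758.
ᾱ = 20.758 / 658.0 = 0.032.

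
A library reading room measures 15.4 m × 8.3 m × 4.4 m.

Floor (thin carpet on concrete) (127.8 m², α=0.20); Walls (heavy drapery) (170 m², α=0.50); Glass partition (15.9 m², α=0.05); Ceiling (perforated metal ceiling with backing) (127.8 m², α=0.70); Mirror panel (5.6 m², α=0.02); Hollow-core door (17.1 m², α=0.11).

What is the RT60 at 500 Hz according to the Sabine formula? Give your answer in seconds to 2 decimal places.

Summing Sᵢαᵢ: 25.560 + 85.000 + 0.795 + 89.460 + 0.112 + 1.881 → A = 202.808 sabins.
V = 15.4·8.3·4.4 = 562.408 m³.
RT60 = 0.161 · V / A = 0.161 × 562.408 / 202.808 = 0.45 s.

0.45 sec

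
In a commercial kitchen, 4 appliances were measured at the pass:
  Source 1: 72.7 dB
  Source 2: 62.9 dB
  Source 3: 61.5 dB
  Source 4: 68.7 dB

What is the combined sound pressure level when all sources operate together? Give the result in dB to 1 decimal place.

74.7 dB

Σ 10^(Lᵢ/10) = 2.94e+07.
L_total = 10·log₁₀(2.94e+07) = 74.7 dB.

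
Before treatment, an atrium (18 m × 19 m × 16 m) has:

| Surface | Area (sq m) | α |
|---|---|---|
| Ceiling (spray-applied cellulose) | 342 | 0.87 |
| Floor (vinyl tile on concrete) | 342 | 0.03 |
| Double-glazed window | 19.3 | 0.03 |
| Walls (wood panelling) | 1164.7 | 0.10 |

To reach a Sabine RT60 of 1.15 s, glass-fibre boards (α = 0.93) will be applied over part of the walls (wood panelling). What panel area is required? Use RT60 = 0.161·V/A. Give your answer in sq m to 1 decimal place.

411.1

Total absorption A₁ = 342*0.87 + 342*0.03 + 19.3*0.03 + 1164.7*0.10
  = 297.540 + 10.260 + 0.579 + 116.470 = 424.849 sq m sabins.
Required A₂ = 0.161·5472/1.15 = 766.080 sabins.
Absorption to add: 766.080 − 424.849 = 341.231 sabins.
Each sq m of panel replacing the walls (wood panelling) adds (0.93 − 0.10) = 0.83 sabins.
Panel area = 341.231 / 0.83 = 411.1 sq m.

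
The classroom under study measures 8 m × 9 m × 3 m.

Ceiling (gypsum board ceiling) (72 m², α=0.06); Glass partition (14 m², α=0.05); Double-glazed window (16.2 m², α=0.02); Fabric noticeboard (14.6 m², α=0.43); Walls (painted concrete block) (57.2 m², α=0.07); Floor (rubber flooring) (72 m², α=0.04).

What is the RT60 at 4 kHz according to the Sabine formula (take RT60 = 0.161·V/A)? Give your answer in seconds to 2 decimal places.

1.88 seconds

Summing Sᵢαᵢ: 4.320 + 0.700 + 0.324 + 6.278 + 4.004 + 2.880 → A = 18.506 sabins.
V = 8·9·3 = 216 m³.
T = 0.161 V/A = 0.161·216/18.506 = 1.88 s.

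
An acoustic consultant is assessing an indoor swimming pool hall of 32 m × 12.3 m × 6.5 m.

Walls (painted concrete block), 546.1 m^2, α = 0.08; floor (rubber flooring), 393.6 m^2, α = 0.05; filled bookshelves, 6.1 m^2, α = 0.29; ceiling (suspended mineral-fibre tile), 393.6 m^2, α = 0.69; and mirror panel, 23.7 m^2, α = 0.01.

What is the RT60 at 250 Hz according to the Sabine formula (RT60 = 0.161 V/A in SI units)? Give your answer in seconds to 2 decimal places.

A = Σ Sᵢαᵢ = 546.1×0.08 + 393.6×0.05 + 6.1×0.29 + 393.6×0.69 + 23.7×0.01 = 336.958 sabins.
V = 32·12.3·6.5 = 2558.4 m³.
Sabine: RT60 = 0.161 × 2558.4 / 336.958 = 1.22 s.

1.22 seconds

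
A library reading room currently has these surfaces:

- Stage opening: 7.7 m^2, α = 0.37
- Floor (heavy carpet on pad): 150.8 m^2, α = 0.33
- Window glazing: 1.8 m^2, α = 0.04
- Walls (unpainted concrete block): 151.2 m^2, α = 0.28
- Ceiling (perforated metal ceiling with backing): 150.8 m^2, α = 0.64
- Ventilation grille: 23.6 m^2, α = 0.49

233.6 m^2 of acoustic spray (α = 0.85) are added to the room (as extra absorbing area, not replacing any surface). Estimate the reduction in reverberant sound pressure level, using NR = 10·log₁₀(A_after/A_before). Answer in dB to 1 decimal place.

3.0 dB

Equivalent absorption area: A_before = 7.7×0.37 + 150.8×0.33 + 1.8×0.04 + 151.2×0.28 + 150.8×0.64 + 23.6×0.49 = 203.097 m^2.
Treatment contributes 233.6·0.85 = 198.560 sabins.
New total A_after = 401.657 sabins.
NR = 10·log₁₀(401.657/203.097) = 3.0 dB.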